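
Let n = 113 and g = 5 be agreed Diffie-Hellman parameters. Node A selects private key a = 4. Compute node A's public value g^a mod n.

Public value = 5^4 mod 113.
5^1 ≡ 5 (mod 113)
5^2 = (5^1)^2 ≡ 5^2 = 25 ≡ 25 (mod 113)
5^4 = (5^2)^2 ≡ 25^2 = 625 ≡ 60 (mod 113)

60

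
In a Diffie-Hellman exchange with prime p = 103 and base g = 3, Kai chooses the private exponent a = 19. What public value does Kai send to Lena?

94

Public value = 3^19 mod 103.
3^1 ≡ 3 (mod 103)
3^2 = (3^1)^2 ≡ 3^2 = 9 ≡ 9 (mod 103)
3^4 = (3^2)^2 ≡ 9^2 = 81 ≡ 81 (mod 103)
3^8 = (3^4)^2 ≡ 81^2 = 6561 ≡ 72 (mod 103)
3^16 = (3^8)^2 ≡ 72^2 = 5184 ≡ 34 (mod 103)
3^19 = 3^16 · 3^2 · 3^1 ≡ 34 · 9 · 3 ≡ 94 (mod 103).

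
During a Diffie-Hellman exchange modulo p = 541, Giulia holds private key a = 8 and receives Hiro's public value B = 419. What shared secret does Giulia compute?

Shared key K = 419^8 mod 541.
419^1 ≡ 419 (mod 541)
419^2 = (419^1)^2 ≡ 419^2 = 175561 ≡ 277 (mod 541)
419^4 = (419^2)^2 ≡ 277^2 = 76729 ≡ 448 (mod 541)
419^8 = (419^4)^2 ≡ 448^2 = 200704 ≡ 534 (mod 541)

534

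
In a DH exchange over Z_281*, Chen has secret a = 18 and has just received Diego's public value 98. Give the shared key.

Shared key K = 98^18 mod 281.
98^1 ≡ 98 (mod 281)
98^2 = (98^1)^2 ≡ 98^2 = 9604 ≡ 50 (mod 281)
98^4 = (98^2)^2 ≡ 50^2 = 2500 ≡ 252 (mod 281)
98^8 = (98^4)^2 ≡ 252^2 = 63504 ≡ 279 (mod 281)
98^16 = (98^8)^2 ≡ 279^2 = 77841 ≡ 4 (mod 281)
98^18 = 98^16 · 98^2 ≡ 4 · 50 ≡ 200 (mod 281).

200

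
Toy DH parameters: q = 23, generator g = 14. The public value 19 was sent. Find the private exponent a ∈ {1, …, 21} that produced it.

7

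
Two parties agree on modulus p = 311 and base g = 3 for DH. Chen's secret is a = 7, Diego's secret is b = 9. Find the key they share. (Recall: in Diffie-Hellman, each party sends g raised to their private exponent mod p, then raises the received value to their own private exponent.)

Diego sends B = g^b mod p = 3^9 mod 311.
3^1 ≡ 3 (mod 311)
3^2 = (3^1)^2 ≡ 3^2 = 9 ≡ 9 (mod 311)
3^4 = (3^2)^2 ≡ 9^2 = 81 ≡ 81 (mod 311)
3^8 = (3^4)^2 ≡ 81^2 = 6561 ≡ 30 (mod 311)
3^9 = 3^8 · 3^1 ≡ 30 · 3 ≡ 90 (mod 311).
So B = 90. Chen then computes K = B^a mod p = 90^7 mod 311.
90^1 ≡ 90 (mod 311)
90^2 = (90^1)^2 ≡ 90^2 = 8100 ≡ 14 (mod 311)
90^4 = (90^2)^2 ≡ 14^2 = 196 ≡ 196 (mod 311)
90^7 = 90^4 · 90^2 · 90^1 ≡ 196 · 14 · 90 ≡ 26 (mod 311).

26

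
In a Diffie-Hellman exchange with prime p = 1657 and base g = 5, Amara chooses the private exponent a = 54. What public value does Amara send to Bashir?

1255

Public value = 5^54 mod 1657.
5^1 ≡ 5 (mod 1657)
5^2 = (5^1)^2 ≡ 5^2 = 25 ≡ 25 (mod 1657)
5^4 = (5^2)^2 ≡ 25^2 = 625 ≡ 625 (mod 1657)
5^8 = (5^4)^2 ≡ 625^2 = 390625 ≡ 1230 (mod 1657)
5^16 = (5^8)^2 ≡ 1230^2 = 1512900 ≡ 59 (mod 1657)
5^32 = (5^16)^2 ≡ 59^2 = 3481 ≡ 167 (mod 1657)
5^54 = 5^32 · 5^16 · 5^4 · 5^2 ≡ 167 · 59 · 625 · 25 ≡ 1255 (mod 1657).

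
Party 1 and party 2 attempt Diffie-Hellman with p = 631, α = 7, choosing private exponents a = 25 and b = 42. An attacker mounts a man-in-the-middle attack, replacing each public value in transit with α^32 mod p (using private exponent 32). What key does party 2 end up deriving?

Party 2 receives an attacker's public value M = 7^32 mod 631 instead of the honest one.
7^1 ≡ 7 (mod 631)
7^2 = (7^1)^2 ≡ 7^2 = 49 ≡ 49 (mod 631)
7^4 = (7^2)^2 ≡ 49^2 = 2401 ≡ 508 (mod 631)
7^8 = (7^4)^2 ≡ 508^2 = 258064 ≡ 616 (mod 631)
7^16 = (7^8)^2 ≡ 616^2 = 379456 ≡ 225 (mod 631)
7^32 = (7^16)^2 ≡ 225^2 = 50625 ≡ 145 (mod 631)
So M = 145. Party 2 computes K = M^42 mod 631.
145^1 ≡ 145 (mod 631)
145^2 = (145^1)^2 ≡ 145^2 = 21025 ≡ 202 (mod 631)
145^4 = (145^2)^2 ≡ 202^2 = 40804 ≡ 420 (mod 631)
145^8 = (145^4)^2 ≡ 420^2 = 176400 ≡ 351 (mod 631)
145^16 = (145^8)^2 ≡ 351^2 = 123201 ≡ 156 (mod 631)
145^32 = (145^16)^2 ≡ 156^2 = 24336 ≡ 358 (mod 631)
145^42 = 145^32 · 145^8 · 145^2 ≡ 358 · 351 · 202 ≡ 310 (mod 631).

310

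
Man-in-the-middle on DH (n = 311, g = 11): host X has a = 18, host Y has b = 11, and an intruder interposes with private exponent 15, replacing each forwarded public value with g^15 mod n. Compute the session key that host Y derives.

Host Y receives an intruder's public value M = 11^15 mod 311 instead of the honest one.
11^1 ≡ 11 (mod 311)
11^2 = (11^1)^2 ≡ 11^2 = 121 ≡ 121 (mod 311)
11^4 = (11^2)^2 ≡ 121^2 = 14641 ≡ 24 (mod 311)
11^8 = (11^4)^2 ≡ 24^2 = 576 ≡ 265 (mod 311)
11^15 = 11^8 · 11^4 · 11^2 · 11^1 ≡ 265 · 24 · 121 · 11 ≡ 51 (mod 311).
So M = 51. Host Y computes K = M^11 mod 311.
51^1 ≡ 51 (mod 311)
51^2 = (51^1)^2 ≡ 51^2 = 2601 ≡ 113 (mod 311)
51^4 = (51^2)^2 ≡ 113^2 = 12769 ≡ 18 (mod 311)
51^8 = (51^4)^2 ≡ 18^2 = 324 ≡ 13 (mod 311)
51^11 = 51^8 · 51^2 · 51^1 ≡ 13 · 113 · 51 ≡ 279 (mod 311).

279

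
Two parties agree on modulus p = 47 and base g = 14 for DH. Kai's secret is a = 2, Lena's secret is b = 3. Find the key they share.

42

Kai sends A = g^a mod p = 14^2 mod 47.
14^1 ≡ 14 (mod 47)
14^2 = (14^1)^2 ≡ 14^2 = 196 ≡ 8 (mod 47)
So A = 8. Lena then computes K = A^b mod p = 8^3 mod 47.
8^1 ≡ 8 (mod 47)
8^2 = (8^1)^2 ≡ 8^2 = 64 ≡ 17 (mod 47)
8^3 = 8^2 · 8^1 ≡ 17 · 8 ≡ 42 (mod 47).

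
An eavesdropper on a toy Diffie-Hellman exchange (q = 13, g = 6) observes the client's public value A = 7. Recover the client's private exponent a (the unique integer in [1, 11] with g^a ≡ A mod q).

7

Try successive powers of 6 modulo 13:
6^1 ≡ 6
6^2 ≡ 10
6^3 ≡ 8
6^4 ≡ 9
6^5 ≡ 2
6^6 ≡ 12
6^7 ≡ 7
Found: a = 7.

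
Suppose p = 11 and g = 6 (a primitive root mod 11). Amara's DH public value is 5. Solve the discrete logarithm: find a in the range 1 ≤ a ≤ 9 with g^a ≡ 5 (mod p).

6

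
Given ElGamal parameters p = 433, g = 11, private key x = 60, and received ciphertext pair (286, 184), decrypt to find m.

94

Shared mask s = c₁^x mod p = 286^60 mod 433.
286^1 ≡ 286 (mod 433)
286^2 = (286^1)^2 ≡ 286^2 = 81796 ≡ 392 (mod 433)
286^4 = (286^2)^2 ≡ 392^2 = 153664 ≡ 382 (mod 433)
286^8 = (286^4)^2 ≡ 382^2 = 145924 ≡ 3 (mod 433)
286^16 = (286^8)^2 ≡ 3^2 = 9 ≡ 9 (mod 433)
286^32 = (286^16)^2 ≡ 9^2 = 81 ≡ 81 (mod 433)
286^60 = 286^32 · 286^16 · 286^8 · 286^4 ≡ 81 · 9 · 3 · 382 ≡ 177 (mod 433).
So s = 177; s⁻¹ ≡ 137 (mod 433).
m = c₂ · s⁻¹ mod 433 = 184 · 137 mod 433 = 94.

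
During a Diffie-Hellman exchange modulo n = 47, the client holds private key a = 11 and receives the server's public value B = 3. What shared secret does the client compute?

4

Shared key K = 3^11 mod 47.
3^1 ≡ 3 (mod 47)
3^2 = (3^1)^2 ≡ 3^2 = 9 ≡ 9 (mod 47)
3^4 = (3^2)^2 ≡ 9^2 = 81 ≡ 34 (mod 47)
3^8 = (3^4)^2 ≡ 34^2 = 1156 ≡ 28 (mod 47)
3^11 = 3^8 · 3^2 · 3^1 ≡ 28 · 9 · 3 ≡ 4 (mod 47).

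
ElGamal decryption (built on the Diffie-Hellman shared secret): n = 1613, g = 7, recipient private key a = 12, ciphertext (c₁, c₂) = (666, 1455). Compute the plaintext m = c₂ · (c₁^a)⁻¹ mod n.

211

Shared mask s = c₁^a mod n = 666^12 mod 1613.
666^1 ≡ 666 (mod 1613)
666^2 = (666^1)^2 ≡ 666^2 = 443556 ≡ 1594 (mod 1613)
666^4 = (666^2)^2 ≡ 1594^2 = 2540836 ≡ 361 (mod 1613)
666^8 = (666^4)^2 ≡ 361^2 = 130321 ≡ 1281 (mod 1613)
666^12 = 666^8 · 666^4 ≡ 1281 · 361 ≡ 1123 (mod 1613).
So s = 1123; s⁻¹ ≡ 846 (mod 1613).
m = c₂ · s⁻¹ mod 1613 = 1455 · 846 mod 1613 = 211.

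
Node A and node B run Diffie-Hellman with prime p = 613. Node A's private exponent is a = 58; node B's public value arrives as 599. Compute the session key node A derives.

Shared key K = 599^58 mod 613.
599^1 ≡ 599 (mod 613)
599^2 = (599^1)^2 ≡ 599^2 = 358801 ≡ 196 (mod 613)
599^4 = (599^2)^2 ≡ 196^2 = 38416 ≡ 410 (mod 613)
599^8 = (599^4)^2 ≡ 410^2 = 168100 ≡ 138 (mod 613)
599^16 = (599^8)^2 ≡ 138^2 = 19044 ≡ 41 (mod 613)
599^32 = (599^16)^2 ≡ 41^2 = 1681 ≡ 455 (mod 613)
599^58 = 599^32 · 599^16 · 599^8 · 599^2 ≡ 455 · 41 · 138 · 196 ≡ 524 (mod 613).

524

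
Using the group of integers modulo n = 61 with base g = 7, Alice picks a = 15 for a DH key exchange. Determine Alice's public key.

Public value = 7^15 (mod 61).
7^1 ≡ 7 (mod 61)
7^2 = (7^1)^2 ≡ 7^2 = 49 ≡ 49 (mod 61)
7^4 = (7^2)^2 ≡ 49^2 = 2401 ≡ 22 (mod 61)
7^8 = (7^4)^2 ≡ 22^2 = 484 ≡ 57 (mod 61)
7^15 = 7^8 · 7^4 · 7^2 · 7^1 ≡ 57 · 22 · 49 · 7 ≡ 11 (mod 61).

11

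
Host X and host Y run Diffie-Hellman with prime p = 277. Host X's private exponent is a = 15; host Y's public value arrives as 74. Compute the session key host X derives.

247

Shared key K = 74^15 mod 277.
74^1 ≡ 74 (mod 277)
74^2 = (74^1)^2 ≡ 74^2 = 5476 ≡ 213 (mod 277)
74^4 = (74^2)^2 ≡ 213^2 = 45369 ≡ 218 (mod 277)
74^8 = (74^4)^2 ≡ 218^2 = 47524 ≡ 157 (mod 277)
74^15 = 74^8 · 74^4 · 74^2 · 74^1 ≡ 157 · 218 · 213 · 74 ≡ 247 (mod 277).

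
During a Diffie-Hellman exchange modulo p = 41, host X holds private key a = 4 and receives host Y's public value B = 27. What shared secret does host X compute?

Shared key K = 27^4 mod 41.
27^1 ≡ 27 (mod 41)
27^2 = (27^1)^2 ≡ 27^2 = 729 ≡ 32 (mod 41)
27^4 = (27^2)^2 ≡ 32^2 = 1024 ≡ 40 (mod 41)

40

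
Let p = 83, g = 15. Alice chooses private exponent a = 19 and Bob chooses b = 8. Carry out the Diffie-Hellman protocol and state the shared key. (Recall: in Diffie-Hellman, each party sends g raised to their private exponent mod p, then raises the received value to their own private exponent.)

Alice sends A = g^a mod p = 15^19 mod 83.
15^1 ≡ 15 (mod 83)
15^2 = (15^1)^2 ≡ 15^2 = 225 ≡ 59 (mod 83)
15^4 = (15^2)^2 ≡ 59^2 = 3481 ≡ 78 (mod 83)
15^8 = (15^4)^2 ≡ 78^2 = 6084 ≡ 25 (mod 83)
15^16 = (15^8)^2 ≡ 25^2 = 625 ≡ 44 (mod 83)
15^19 = 15^16 · 15^2 · 15^1 ≡ 44 · 59 · 15 ≡ 13 (mod 83).
So A = 13. Bob then computes K = A^b mod p = 13^8 mod 83.
13^1 ≡ 13 (mod 83)
13^2 = (13^1)^2 ≡ 13^2 = 169 ≡ 3 (mod 83)
13^4 = (13^2)^2 ≡ 3^2 = 9 ≡ 9 (mod 83)
13^8 = (13^4)^2 ≡ 9^2 = 81 ≡ 81 (mod 83)

81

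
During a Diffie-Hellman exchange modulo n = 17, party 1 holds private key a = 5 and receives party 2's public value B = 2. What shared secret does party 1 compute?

15

Shared key K = 2^5 mod 17.
2^1 ≡ 2 (mod 17)
2^2 = (2^1)^2 ≡ 2^2 = 4 ≡ 4 (mod 17)
2^4 = (2^2)^2 ≡ 4^2 = 16 ≡ 16 (mod 17)
2^5 = 2^4 · 2^1 ≡ 16 · 2 ≡ 15 (mod 17).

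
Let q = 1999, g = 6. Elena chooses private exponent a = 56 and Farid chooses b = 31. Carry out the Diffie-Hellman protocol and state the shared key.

Farid sends B = g^b mod q = 6^31 mod 1999.
6^1 ≡ 6 (mod 1999)
6^2 = (6^1)^2 ≡ 6^2 = 36 ≡ 36 (mod 1999)
6^4 = (6^2)^2 ≡ 36^2 = 1296 ≡ 1296 (mod 1999)
6^8 = (6^4)^2 ≡ 1296^2 = 1679616 ≡ 456 (mod 1999)
6^16 = (6^8)^2 ≡ 456^2 = 207936 ≡ 40 (mod 1999)
6^31 = 6^16 · 6^8 · 6^4 · 6^2 · 6^1 ≡ 40 · 456 · 1296 · 36 · 6 ≡ 933 (mod 1999).
So B = 933. Elena then computes K = B^a mod q = 933^56 mod 1999.
933^1 ≡ 933 (mod 1999)
933^2 = (933^1)^2 ≡ 933^2 = 870489 ≡ 924 (mod 1999)
933^4 = (933^2)^2 ≡ 924^2 = 853776 ≡ 203 (mod 1999)
933^8 = (933^4)^2 ≡ 203^2 = 41209 ≡ 1229 (mod 1999)
933^16 = (933^8)^2 ≡ 1229^2 = 1510441 ≡ 1196 (mod 1999)
933^32 = (933^16)^2 ≡ 1196^2 = 1430416 ≡ 1131 (mod 1999)
933^56 = 933^32 · 933^16 · 933^8 ≡ 1131 · 1196 · 1229 ≡ 439 (mod 1999).

439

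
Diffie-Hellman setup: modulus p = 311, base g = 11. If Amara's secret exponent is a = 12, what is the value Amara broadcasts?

Public value = 11^12 mod 311.
11^1 ≡ 11 (mod 311)
11^2 = (11^1)^2 ≡ 11^2 = 121 ≡ 121 (mod 311)
11^4 = (11^2)^2 ≡ 121^2 = 14641 ≡ 24 (mod 311)
11^8 = (11^4)^2 ≡ 24^2 = 576 ≡ 265 (mod 311)
11^12 = 11^8 · 11^4 ≡ 265 · 24 ≡ 140 (mod 311).

140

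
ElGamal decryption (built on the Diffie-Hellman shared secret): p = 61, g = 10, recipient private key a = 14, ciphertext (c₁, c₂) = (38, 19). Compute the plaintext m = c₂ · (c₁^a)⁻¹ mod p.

Shared mask s = c₁^a mod p = 38^14 mod 61.
38^1 ≡ 38 (mod 61)
38^2 = (38^1)^2 ≡ 38^2 = 1444 ≡ 41 (mod 61)
38^4 = (38^2)^2 ≡ 41^2 = 1681 ≡ 34 (mod 61)
38^8 = (38^4)^2 ≡ 34^2 = 1156 ≡ 58 (mod 61)
38^14 = 38^8 · 38^4 · 38^2 ≡ 58 · 34 · 41 ≡ 27 (mod 61).
So s = 27; s⁻¹ ≡ 52 (mod 61).
m = c₂ · s⁻¹ mod 61 = 19 · 52 mod 61 = 12.

12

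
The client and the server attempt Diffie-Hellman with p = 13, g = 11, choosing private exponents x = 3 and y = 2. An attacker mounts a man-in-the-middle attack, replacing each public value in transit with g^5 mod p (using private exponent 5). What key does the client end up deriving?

The client receives an attacker's public value M = 11^5 mod 13 instead of the honest one.
11^1 ≡ 11 (mod 13)
11^2 = (11^1)^2 ≡ 11^2 = 121 ≡ 4 (mod 13)
11^4 = (11^2)^2 ≡ 4^2 = 16 ≡ 3 (mod 13)
11^5 = 11^4 · 11^1 ≡ 3 · 11 ≡ 7 (mod 13).
So M = 7. The client computes K = M^3 mod 13.
7^1 ≡ 7 (mod 13)
7^2 = (7^1)^2 ≡ 7^2 = 49 ≡ 10 (mod 13)
7^3 = 7^2 · 7^1 ≡ 10 · 7 ≡ 5 (mod 13).

5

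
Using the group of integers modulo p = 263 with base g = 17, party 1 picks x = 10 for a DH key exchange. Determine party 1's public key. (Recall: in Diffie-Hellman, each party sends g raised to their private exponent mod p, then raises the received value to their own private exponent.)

88

Public value = 17^10 mod 263.
17^1 ≡ 17 (mod 263)
17^2 = (17^1)^2 ≡ 17^2 = 289 ≡ 26 (mod 263)
17^4 = (17^2)^2 ≡ 26^2 = 676 ≡ 150 (mod 263)
17^8 = (17^4)^2 ≡ 150^2 = 22500 ≡ 145 (mod 263)
17^10 = 17^8 · 17^2 ≡ 145 · 26 ≡ 88 (mod 263).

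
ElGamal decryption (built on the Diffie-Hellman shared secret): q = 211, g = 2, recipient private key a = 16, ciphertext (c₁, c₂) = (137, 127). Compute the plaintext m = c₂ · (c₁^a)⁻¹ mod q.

Shared mask s = c₁^a mod q = 137^16 mod 211.
137^1 ≡ 137 (mod 211)
137^2 = (137^1)^2 ≡ 137^2 = 18769 ≡ 201 (mod 211)
137^4 = (137^2)^2 ≡ 201^2 = 40401 ≡ 100 (mod 211)
137^8 = (137^4)^2 ≡ 100^2 = 10000 ≡ 83 (mod 211)
137^16 = (137^8)^2 ≡ 83^2 = 6889 ≡ 137 (mod 211)
So s = 137; s⁻¹ ≡ 134 (mod 211).
m = c₂ · s⁻¹ mod 211 = 127 · 134 mod 211 = 138.

138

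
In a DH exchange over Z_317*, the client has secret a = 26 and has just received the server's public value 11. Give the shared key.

Shared key K = 11^26 mod 317.
11^1 ≡ 11 (mod 317)
11^2 = (11^1)^2 ≡ 11^2 = 121 ≡ 121 (mod 317)
11^4 = (11^2)^2 ≡ 121^2 = 14641 ≡ 59 (mod 317)
11^8 = (11^4)^2 ≡ 59^2 = 3481 ≡ 311 (mod 317)
11^16 = (11^8)^2 ≡ 311^2 = 96721 ≡ 36 (mod 317)
11^26 = 11^16 · 11^8 · 11^2 ≡ 36 · 311 · 121 ≡ 175 (mod 317).

175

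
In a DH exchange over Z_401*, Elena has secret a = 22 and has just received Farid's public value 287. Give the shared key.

Shared key K = 287^22 mod 401.
287^1 ≡ 287 (mod 401)
287^2 = (287^1)^2 ≡ 287^2 = 82369 ≡ 164 (mod 401)
287^4 = (287^2)^2 ≡ 164^2 = 26896 ≡ 29 (mod 401)
287^8 = (287^4)^2 ≡ 29^2 = 841 ≡ 39 (mod 401)
287^16 = (287^8)^2 ≡ 39^2 = 1521 ≡ 318 (mod 401)
287^22 = 287^16 · 287^4 · 287^2 ≡ 318 · 29 · 164 ≡ 237 (mod 401).

237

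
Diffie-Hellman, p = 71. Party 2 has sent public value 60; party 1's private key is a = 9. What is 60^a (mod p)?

Shared key K = 60^9 mod 71.
60^1 ≡ 60 (mod 71)
60^2 = (60^1)^2 ≡ 60^2 = 3600 ≡ 50 (mod 71)
60^4 = (60^2)^2 ≡ 50^2 = 2500 ≡ 15 (mod 71)
60^8 = (60^4)^2 ≡ 15^2 = 225 ≡ 12 (mod 71)
60^9 = 60^8 · 60^1 ≡ 12 · 60 ≡ 10 (mod 71).

10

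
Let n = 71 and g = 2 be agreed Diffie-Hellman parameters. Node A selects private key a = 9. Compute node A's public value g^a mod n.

Public value = 2^9 mod 71.
2^1 ≡ 2 (mod 71)
2^2 = (2^1)^2 ≡ 2^2 = 4 ≡ 4 (mod 71)
2^4 = (2^2)^2 ≡ 4^2 = 16 ≡ 16 (mod 71)
2^8 = (2^4)^2 ≡ 16^2 = 256 ≡ 43 (mod 71)
2^9 = 2^8 · 2^1 ≡ 43 · 2 ≡ 15 (mod 71).

15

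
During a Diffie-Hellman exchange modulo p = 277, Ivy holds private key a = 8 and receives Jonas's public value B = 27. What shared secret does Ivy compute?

203

Shared key K = 27^8 mod 277.
27^1 ≡ 27 (mod 277)
27^2 = (27^1)^2 ≡ 27^2 = 729 ≡ 175 (mod 277)
27^4 = (27^2)^2 ≡ 175^2 = 30625 ≡ 155 (mod 277)
27^8 = (27^4)^2 ≡ 155^2 = 24025 ≡ 203 (mod 277)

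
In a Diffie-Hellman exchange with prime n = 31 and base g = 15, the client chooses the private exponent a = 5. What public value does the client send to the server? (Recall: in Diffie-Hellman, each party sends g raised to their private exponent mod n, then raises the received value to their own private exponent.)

30

Public value = 15^5 (mod 31).
15^1 ≡ 15 (mod 31)
15^2 = (15^1)^2 ≡ 15^2 = 225 ≡ 8 (mod 31)
15^4 = (15^2)^2 ≡ 8^2 = 64 ≡ 2 (mod 31)
15^5 = 15^4 · 15^1 ≡ 2 · 15 ≡ 30 (mod 31).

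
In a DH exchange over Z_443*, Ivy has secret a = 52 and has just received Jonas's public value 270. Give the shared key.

270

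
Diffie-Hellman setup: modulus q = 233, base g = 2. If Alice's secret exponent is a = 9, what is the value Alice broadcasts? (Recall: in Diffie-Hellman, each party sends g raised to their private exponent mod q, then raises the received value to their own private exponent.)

Public value = 2^{9} \pmod{233}.
2^1 ≡ 2 (mod 233)
2^2 = (2^1)^2 ≡ 2^2 = 4 ≡ 4 (mod 233)
2^4 = (2^2)^2 ≡ 4^2 = 16 ≡ 16 (mod 233)
2^8 = (2^4)^2 ≡ 16^2 = 256 ≡ 23 (mod 233)
2^9 = 2^8 · 2^1 ≡ 23 · 2 ≡ 46 (mod 233).

46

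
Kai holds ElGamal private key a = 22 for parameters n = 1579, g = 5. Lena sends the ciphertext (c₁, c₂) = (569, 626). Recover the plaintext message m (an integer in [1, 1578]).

122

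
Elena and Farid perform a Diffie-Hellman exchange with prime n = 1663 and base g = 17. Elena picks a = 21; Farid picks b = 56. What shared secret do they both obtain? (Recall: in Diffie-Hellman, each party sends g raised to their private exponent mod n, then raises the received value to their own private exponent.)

Farid sends B = g^b mod n = 17^56 mod 1663.
17^1 ≡ 17 (mod 1663)
17^2 = (17^1)^2 ≡ 17^2 = 289 ≡ 289 (mod 1663)
17^4 = (17^2)^2 ≡ 289^2 = 83521 ≡ 371 (mod 1663)
17^8 = (17^4)^2 ≡ 371^2 = 137641 ≡ 1275 (mod 1663)
17^16 = (17^8)^2 ≡ 1275^2 = 1625625 ≡ 874 (mod 1663)
17^32 = (17^16)^2 ≡ 874^2 = 763876 ≡ 559 (mod 1663)
17^56 = 17^32 · 17^16 · 17^8 ≡ 559 · 874 · 1275 ≡ 99 (mod 1663).
So B = 99. Elena then computes K = B^a mod n = 99^21 mod 1663.
99^1 ≡ 99 (mod 1663)
99^2 = (99^1)^2 ≡ 99^2 = 9801 ≡ 1486 (mod 1663)
99^4 = (99^2)^2 ≡ 1486^2 = 2208196 ≡ 1395 (mod 1663)
99^8 = (99^4)^2 ≡ 1395^2 = 1946025 ≡ 315 (mod 1663)
99^16 = (99^8)^2 ≡ 315^2 = 99225 ≡ 1108 (mod 1663)
99^21 = 99^16 · 99^4 · 99^1 ≡ 1108 · 1395 · 99 ≡ 1058 (mod 1663).

1058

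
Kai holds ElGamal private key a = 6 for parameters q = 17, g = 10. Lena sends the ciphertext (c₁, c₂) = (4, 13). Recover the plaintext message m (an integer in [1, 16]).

4

Shared mask s = c₁^a mod q = 4^6 mod 17.
4^1 ≡ 4 (mod 17)
4^2 = (4^1)^2 ≡ 4^2 = 16 ≡ 16 (mod 17)
4^4 = (4^2)^2 ≡ 16^2 = 256 ≡ 1 (mod 17)
4^6 = 4^4 · 4^2 ≡ 1 · 16 ≡ 16 (mod 17).
So s = 16; s⁻¹ ≡ 16 (mod 17).
m = c₂ · s⁻¹ mod 17 = 13 · 16 mod 17 = 4.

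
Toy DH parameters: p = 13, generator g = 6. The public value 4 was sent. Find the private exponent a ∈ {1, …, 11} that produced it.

10

Try successive powers of 6 modulo 13:
6^1 ≡ 6
6^2 ≡ 10
6^3 ≡ 8
6^4 ≡ 9
6^5 ≡ 2
6^6 ≡ 12
6^7 ≡ 7
6^8 ≡ 3
6^9 ≡ 5
6^10 ≡ 4
Found: a = 10.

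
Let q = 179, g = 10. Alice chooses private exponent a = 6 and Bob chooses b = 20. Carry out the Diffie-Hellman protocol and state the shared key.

Alice sends A = g^a mod q = 10^6 mod 179.
10^1 ≡ 10 (mod 179)
10^2 = (10^1)^2 ≡ 10^2 = 100 ≡ 100 (mod 179)
10^4 = (10^2)^2 ≡ 100^2 = 10000 ≡ 155 (mod 179)
10^6 = 10^4 · 10^2 ≡ 155 · 100 ≡ 106 (mod 179).
So A = 106. Bob then computes K = A^b mod q = 106^20 mod 179.
106^1 ≡ 106 (mod 179)
106^2 = (106^1)^2 ≡ 106^2 = 11236 ≡ 138 (mod 179)
106^4 = (106^2)^2 ≡ 138^2 = 19044 ≡ 70 (mod 179)
106^8 = (106^4)^2 ≡ 70^2 = 4900 ≡ 67 (mod 179)
106^16 = (106^8)^2 ≡ 67^2 = 4489 ≡ 14 (mod 179)
106^20 = 106^16 · 106^4 ≡ 14 · 70 ≡ 85 (mod 179).

85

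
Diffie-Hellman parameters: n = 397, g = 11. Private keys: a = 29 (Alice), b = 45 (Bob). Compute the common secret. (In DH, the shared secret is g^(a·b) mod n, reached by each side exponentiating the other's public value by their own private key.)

Alice sends A = g^a mod n = 11^29 mod 397.
11^1 ≡ 11 (mod 397)
11^2 = (11^1)^2 ≡ 11^2 = 121 ≡ 121 (mod 397)
11^4 = (11^2)^2 ≡ 121^2 = 14641 ≡ 349 (mod 397)
11^8 = (11^4)^2 ≡ 349^2 = 121801 ≡ 319 (mod 397)
11^16 = (11^8)^2 ≡ 319^2 = 101761 ≡ 129 (mod 397)
11^29 = 11^16 · 11^8 · 11^4 · 11^1 ≡ 129 · 319 · 349 · 11 ≡ 82 (mod 397).
So A = 82. Bob then computes K = A^b mod n = 82^45 mod 397.
82^1 ≡ 82 (mod 397)
82^2 = (82^1)^2 ≡ 82^2 = 6724 ≡ 372 (mod 397)
82^4 = (82^2)^2 ≡ 372^2 = 138384 ≡ 228 (mod 397)
82^8 = (82^4)^2 ≡ 228^2 = 51984 ≡ 374 (mod 397)
82^16 = (82^8)^2 ≡ 374^2 = 139876 ≡ 132 (mod 397)
82^32 = (82^16)^2 ≡ 132^2 = 17424 ≡ 353 (mod 397)
82^45 = 82^32 · 82^8 · 82^4 · 82^1 ≡ 353 · 374 · 228 · 82 ≡ 126 (mod 397).

126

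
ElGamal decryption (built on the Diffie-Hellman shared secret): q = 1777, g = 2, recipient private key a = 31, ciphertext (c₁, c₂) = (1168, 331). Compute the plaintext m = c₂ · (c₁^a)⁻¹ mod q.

1768

Shared mask s = c₁^a mod q = 1168^31 mod 1777.
1168^1 ≡ 1168 (mod 1777)
1168^2 = (1168^1)^2 ≡ 1168^2 = 1364224 ≡ 1265 (mod 1777)
1168^4 = (1168^2)^2 ≡ 1265^2 = 1600225 ≡ 925 (mod 1777)
1168^8 = (1168^4)^2 ≡ 925^2 = 855625 ≡ 888 (mod 1777)
1168^16 = (1168^8)^2 ≡ 888^2 = 788544 ≡ 1333 (mod 1777)
1168^31 = 1168^16 · 1168^8 · 1168^4 · 1168^2 · 1168^1 ≡ 1333 · 888 · 925 · 1265 · 1168 ≡ 753 (mod 1777).
So s = 753; s⁻¹ ≡ 918 (mod 1777).
m = c₂ · s⁻¹ mod 1777 = 331 · 918 mod 1777 = 1768.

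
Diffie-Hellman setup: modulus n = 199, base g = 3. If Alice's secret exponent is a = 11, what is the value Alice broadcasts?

37

Public value = 3^{11} \pmod{199}.
3^1 ≡ 3 (mod 199)
3^2 = (3^1)^2 ≡ 3^2 = 9 ≡ 9 (mod 199)
3^4 = (3^2)^2 ≡ 9^2 = 81 ≡ 81 (mod 199)
3^8 = (3^4)^2 ≡ 81^2 = 6561 ≡ 193 (mod 199)
3^11 = 3^8 · 3^2 · 3^1 ≡ 193 · 9 · 3 ≡ 37 (mod 199).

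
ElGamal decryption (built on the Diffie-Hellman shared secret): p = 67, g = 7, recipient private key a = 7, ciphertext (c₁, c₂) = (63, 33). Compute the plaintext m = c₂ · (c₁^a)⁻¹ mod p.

27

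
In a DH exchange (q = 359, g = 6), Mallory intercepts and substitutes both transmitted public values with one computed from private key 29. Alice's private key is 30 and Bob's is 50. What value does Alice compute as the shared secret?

20

Alice receives Mallory's public value M = 6^29 mod 359 instead of the honest one.
6^1 ≡ 6 (mod 359)
6^2 = (6^1)^2 ≡ 6^2 = 36 ≡ 36 (mod 359)
6^4 = (6^2)^2 ≡ 36^2 = 1296 ≡ 219 (mod 359)
6^8 = (6^4)^2 ≡ 219^2 = 47961 ≡ 214 (mod 359)
6^16 = (6^8)^2 ≡ 214^2 = 45796 ≡ 203 (mod 359)
6^29 = 6^16 · 6^8 · 6^4 · 6^1 ≡ 203 · 214 · 219 · 6 ≡ 352 (mod 359).
So M = 352. Alice computes K = M^30 mod 359.
352^1 ≡ 352 (mod 359)
352^2 = (352^1)^2 ≡ 352^2 = 123904 ≡ 49 (mod 359)
352^4 = (352^2)^2 ≡ 49^2 = 2401 ≡ 247 (mod 359)
352^8 = (352^4)^2 ≡ 247^2 = 61009 ≡ 338 (mod 359)
352^16 = (352^8)^2 ≡ 338^2 = 114244 ≡ 82 (mod 359)
352^30 = 352^16 · 352^8 · 352^4 · 352^2 ≡ 82 · 338 · 247 · 49 ≡ 20 (mod 359).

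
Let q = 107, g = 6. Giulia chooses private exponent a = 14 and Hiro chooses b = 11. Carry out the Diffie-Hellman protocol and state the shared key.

52

Hiro sends B = g^b mod q = 6^11 mod 107.
6^1 ≡ 6 (mod 107)
6^2 = (6^1)^2 ≡ 6^2 = 36 ≡ 36 (mod 107)
6^4 = (6^2)^2 ≡ 36^2 = 1296 ≡ 12 (mod 107)
6^8 = (6^4)^2 ≡ 12^2 = 144 ≡ 37 (mod 107)
6^11 = 6^8 · 6^2 · 6^1 ≡ 37 · 36 · 6 ≡ 74 (mod 107).
So B = 74. Giulia then computes K = B^a mod q = 74^14 mod 107.
74^1 ≡ 74 (mod 107)
74^2 = (74^1)^2 ≡ 74^2 = 5476 ≡ 19 (mod 107)
74^4 = (74^2)^2 ≡ 19^2 = 361 ≡ 40 (mod 107)
74^8 = (74^4)^2 ≡ 40^2 = 1600 ≡ 102 (mod 107)
74^14 = 74^8 · 74^4 · 74^2 ≡ 102 · 40 · 19 ≡ 52 (mod 107).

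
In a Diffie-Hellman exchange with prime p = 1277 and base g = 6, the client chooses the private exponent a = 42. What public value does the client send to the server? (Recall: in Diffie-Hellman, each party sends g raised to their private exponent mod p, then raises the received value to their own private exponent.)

576

Public value = 6^42 mod 1277.
6^1 ≡ 6 (mod 1277)
6^2 = (6^1)^2 ≡ 6^2 = 36 ≡ 36 (mod 1277)
6^4 = (6^2)^2 ≡ 36^2 = 1296 ≡ 19 (mod 1277)
6^8 = (6^4)^2 ≡ 19^2 = 361 ≡ 361 (mod 1277)
6^16 = (6^8)^2 ≡ 361^2 = 130321 ≡ 67 (mod 1277)
6^32 = (6^16)^2 ≡ 67^2 = 4489 ≡ 658 (mod 1277)
6^42 = 6^32 · 6^8 · 6^2 ≡ 658 · 361 · 36 ≡ 576 (mod 1277).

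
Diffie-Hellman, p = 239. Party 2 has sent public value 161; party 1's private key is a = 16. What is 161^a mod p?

122

Shared key K = 161^16 mod 239.
161^1 ≡ 161 (mod 239)
161^2 = (161^1)^2 ≡ 161^2 = 25921 ≡ 109 (mod 239)
161^4 = (161^2)^2 ≡ 109^2 = 11881 ≡ 170 (mod 239)
161^8 = (161^4)^2 ≡ 170^2 = 28900 ≡ 220 (mod 239)
161^16 = (161^8)^2 ≡ 220^2 = 48400 ≡ 122 (mod 239)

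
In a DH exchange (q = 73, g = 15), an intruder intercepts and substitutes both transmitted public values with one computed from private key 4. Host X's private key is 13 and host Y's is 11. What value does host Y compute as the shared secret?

Host Y receives an intruder's public value M = 15^4 mod 73 instead of the honest one.
15^1 ≡ 15 (mod 73)
15^2 = (15^1)^2 ≡ 15^2 = 225 ≡ 6 (mod 73)
15^4 = (15^2)^2 ≡ 6^2 = 36 ≡ 36 (mod 73)
So M = 36. Host Y computes K = M^11 mod 73.
36^1 ≡ 36 (mod 73)
36^2 = (36^1)^2 ≡ 36^2 = 1296 ≡ 55 (mod 73)
36^4 = (36^2)^2 ≡ 55^2 = 3025 ≡ 32 (mod 73)
36^8 = (36^4)^2 ≡ 32^2 = 1024 ≡ 2 (mod 73)
36^11 = 36^8 · 36^2 · 36^1 ≡ 2 · 55 · 36 ≡ 18 (mod 73).

18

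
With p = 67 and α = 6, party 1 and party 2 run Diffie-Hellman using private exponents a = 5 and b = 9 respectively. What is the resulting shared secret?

40

Party 1 sends A = α^a mod p = 6^5 mod 67.
6^1 ≡ 6 (mod 67)
6^2 = (6^1)^2 ≡ 6^2 = 36 ≡ 36 (mod 67)
6^4 = (6^2)^2 ≡ 36^2 = 1296 ≡ 23 (mod 67)
6^5 = 6^4 · 6^1 ≡ 23 · 6 ≡ 4 (mod 67).
So A = 4. Party 2 then computes K = A^b mod p = 4^9 mod 67.
4^1 ≡ 4 (mod 67)
4^2 = (4^1)^2 ≡ 4^2 = 16 ≡ 16 (mod 67)
4^4 = (4^2)^2 ≡ 16^2 = 256 ≡ 55 (mod 67)
4^8 = (4^4)^2 ≡ 55^2 = 3025 ≡ 10 (mod 67)
4^9 = 4^8 · 4^1 ≡ 10 · 4 ≡ 40 (mod 67).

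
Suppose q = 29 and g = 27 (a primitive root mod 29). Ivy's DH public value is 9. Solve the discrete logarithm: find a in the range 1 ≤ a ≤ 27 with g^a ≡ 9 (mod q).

Try successive powers of 27 modulo 29:
27^1 ≡ 27
27^2 ≡ 4
27^3 ≡ 21
27^4 ≡ 16
27^5 ≡ 26
27^6 ≡ 6
27^7 ≡ 17
27^8 ≡ 24
27^9 ≡ 10
27^10 ≡ 9
Found: a = 10.

10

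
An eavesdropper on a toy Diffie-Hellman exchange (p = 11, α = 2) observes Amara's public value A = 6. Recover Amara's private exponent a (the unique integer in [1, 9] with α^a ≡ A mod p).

Try successive powers of 2 modulo 11:
2^1 ≡ 2
2^2 ≡ 4
2^3 ≡ 8
2^4 ≡ 5
2^5 ≡ 10
2^6 ≡ 9
2^7 ≡ 7
2^8 ≡ 3
2^9 ≡ 6
Found: a = 9.

9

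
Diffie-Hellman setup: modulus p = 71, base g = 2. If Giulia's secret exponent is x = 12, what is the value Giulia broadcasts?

49

Public value = 2^12 mod 71.
2^1 ≡ 2 (mod 71)
2^2 = (2^1)^2 ≡ 2^2 = 4 ≡ 4 (mod 71)
2^4 = (2^2)^2 ≡ 4^2 = 16 ≡ 16 (mod 71)
2^8 = (2^4)^2 ≡ 16^2 = 256 ≡ 43 (mod 71)
2^12 = 2^8 · 2^4 ≡ 43 · 16 ≡ 49 (mod 71).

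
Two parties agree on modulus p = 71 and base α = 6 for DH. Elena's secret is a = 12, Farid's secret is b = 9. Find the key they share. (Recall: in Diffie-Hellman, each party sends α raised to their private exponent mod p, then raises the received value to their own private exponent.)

3

Elena sends A = α^a mod p = 6^12 mod 71.
6^1 ≡ 6 (mod 71)
6^2 = (6^1)^2 ≡ 6^2 = 36 ≡ 36 (mod 71)
6^4 = (6^2)^2 ≡ 36^2 = 1296 ≡ 18 (mod 71)
6^8 = (6^4)^2 ≡ 18^2 = 324 ≡ 40 (mod 71)
6^12 = 6^8 · 6^4 ≡ 40 · 18 ≡ 10 (mod 71).
So A = 10. Farid then computes K = A^b mod p = 10^9 mod 71.
10^1 ≡ 10 (mod 71)
10^2 = (10^1)^2 ≡ 10^2 = 100 ≡ 29 (mod 71)
10^4 = (10^2)^2 ≡ 29^2 = 841 ≡ 60 (mod 71)
10^8 = (10^4)^2 ≡ 60^2 = 3600 ≡ 50 (mod 71)
10^9 = 10^8 · 10^1 ≡ 50 · 10 ≡ 3 (mod 71).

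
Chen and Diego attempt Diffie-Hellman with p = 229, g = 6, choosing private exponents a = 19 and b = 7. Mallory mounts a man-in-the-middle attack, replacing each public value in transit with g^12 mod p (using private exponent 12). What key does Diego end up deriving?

16

Diego receives Mallory's public value M = 6^12 mod 229 instead of the honest one.
6^1 ≡ 6 (mod 229)
6^2 = (6^1)^2 ≡ 6^2 = 36 ≡ 36 (mod 229)
6^4 = (6^2)^2 ≡ 36^2 = 1296 ≡ 151 (mod 229)
6^8 = (6^4)^2 ≡ 151^2 = 22801 ≡ 130 (mod 229)
6^12 = 6^8 · 6^4 ≡ 130 · 151 ≡ 165 (mod 229).
So M = 165. Diego computes K = M^7 mod 229.
165^1 ≡ 165 (mod 229)
165^2 = (165^1)^2 ≡ 165^2 = 27225 ≡ 203 (mod 229)
165^4 = (165^2)^2 ≡ 203^2 = 41209 ≡ 218 (mod 229)
165^7 = 165^4 · 165^2 · 165^1 ≡ 218 · 203 · 165 ≡ 16 (mod 229).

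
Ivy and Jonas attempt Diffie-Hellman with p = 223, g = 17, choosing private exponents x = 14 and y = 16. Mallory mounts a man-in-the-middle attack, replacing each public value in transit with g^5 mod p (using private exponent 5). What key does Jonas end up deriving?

49

Jonas receives Mallory's public value M = 17^5 mod 223 instead of the honest one.
17^1 ≡ 17 (mod 223)
17^2 = (17^1)^2 ≡ 17^2 = 289 ≡ 66 (mod 223)
17^4 = (17^2)^2 ≡ 66^2 = 4356 ≡ 119 (mod 223)
17^5 = 17^4 · 17^1 ≡ 119 · 17 ≡ 16 (mod 223).
So M = 16. Jonas computes K = M^16 mod 223.
16^1 ≡ 16 (mod 223)
16^2 = (16^1)^2 ≡ 16^2 = 256 ≡ 33 (mod 223)
16^4 = (16^2)^2 ≡ 33^2 = 1089 ≡ 197 (mod 223)
16^8 = (16^4)^2 ≡ 197^2 = 38809 ≡ 7 (mod 223)
16^16 = (16^8)^2 ≡ 7^2 = 49 ≡ 49 (mod 223)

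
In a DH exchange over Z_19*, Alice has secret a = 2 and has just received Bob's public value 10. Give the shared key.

Shared key K = 10^2 mod 19.
10^1 ≡ 10 (mod 19)
10^2 = (10^1)^2 ≡ 10^2 = 100 ≡ 5 (mod 19)

5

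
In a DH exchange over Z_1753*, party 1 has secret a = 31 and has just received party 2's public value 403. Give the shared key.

Shared key K = 403^31 mod 1753.
403^1 ≡ 403 (mod 1753)
403^2 = (403^1)^2 ≡ 403^2 = 162409 ≡ 1133 (mod 1753)
403^4 = (403^2)^2 ≡ 1133^2 = 1283689 ≡ 493 (mod 1753)
403^8 = (403^4)^2 ≡ 493^2 = 243049 ≡ 1135 (mod 1753)
403^16 = (403^8)^2 ≡ 1135^2 = 1288225 ≡ 1523 (mod 1753)
403^31 = 403^16 · 403^8 · 403^4 · 403^2 · 403^1 ≡ 1523 · 1135 · 493 · 1133 · 403 ≡ 675 (mod 1753).

675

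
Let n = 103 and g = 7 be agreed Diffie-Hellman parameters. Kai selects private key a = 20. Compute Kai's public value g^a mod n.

19

Public value = 7^20 mod 103.
7^1 ≡ 7 (mod 103)
7^2 = (7^1)^2 ≡ 7^2 = 49 ≡ 49 (mod 103)
7^4 = (7^2)^2 ≡ 49^2 = 2401 ≡ 32 (mod 103)
7^8 = (7^4)^2 ≡ 32^2 = 1024 ≡ 97 (mod 103)
7^16 = (7^8)^2 ≡ 97^2 = 9409 ≡ 36 (mod 103)
7^20 = 7^16 · 7^4 ≡ 36 · 32 ≡ 19 (mod 103).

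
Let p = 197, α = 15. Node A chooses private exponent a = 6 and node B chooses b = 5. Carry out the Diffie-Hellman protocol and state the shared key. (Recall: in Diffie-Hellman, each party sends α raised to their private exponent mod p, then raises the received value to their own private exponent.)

Node A sends A = α^a mod p = 15^6 mod 197.
15^1 ≡ 15 (mod 197)
15^2 = (15^1)^2 ≡ 15^2 = 225 ≡ 28 (mod 197)
15^4 = (15^2)^2 ≡ 28^2 = 784 ≡ 193 (mod 197)
15^6 = 15^4 · 15^2 ≡ 193 · 28 ≡ 85 (mod 197).
So A = 85. Node B then computes K = A^b mod p = 85^5 mod 197.
85^1 ≡ 85 (mod 197)
85^2 = (85^1)^2 ≡ 85^2 = 7225 ≡ 133 (mod 197)
85^4 = (85^2)^2 ≡ 133^2 = 17689 ≡ 156 (mod 197)
85^5 = 85^4 · 85^1 ≡ 156 · 85 ≡ 61 (mod 197).

61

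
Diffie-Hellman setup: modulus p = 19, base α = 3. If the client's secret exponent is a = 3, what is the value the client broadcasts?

8

Public value = 3^3 mod 19.
3^1 ≡ 3 (mod 19)
3^2 = (3^1)^2 ≡ 3^2 = 9 ≡ 9 (mod 19)
3^3 = 3^2 · 3^1 ≡ 9 · 3 ≡ 8 (mod 19).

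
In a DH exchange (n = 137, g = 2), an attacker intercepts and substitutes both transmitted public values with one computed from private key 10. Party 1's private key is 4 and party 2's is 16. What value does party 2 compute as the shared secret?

Party 2 receives an attacker's public value M = 2^10 mod 137 instead of the honest one.
2^1 ≡ 2 (mod 137)
2^2 = (2^1)^2 ≡ 2^2 = 4 ≡ 4 (mod 137)
2^4 = (2^2)^2 ≡ 4^2 = 16 ≡ 16 (mod 137)
2^8 = (2^4)^2 ≡ 16^2 = 256 ≡ 119 (mod 137)
2^10 = 2^8 · 2^2 ≡ 119 · 4 ≡ 65 (mod 137).
So M = 65. Party 2 computes K = M^16 mod 137.
65^1 ≡ 65 (mod 137)
65^2 = (65^1)^2 ≡ 65^2 = 4225 ≡ 115 (mod 137)
65^4 = (65^2)^2 ≡ 115^2 = 13225 ≡ 73 (mod 137)
65^8 = (65^4)^2 ≡ 73^2 = 5329 ≡ 123 (mod 137)
65^16 = (65^8)^2 ≡ 123^2 = 15129 ≡ 59 (mod 137)

59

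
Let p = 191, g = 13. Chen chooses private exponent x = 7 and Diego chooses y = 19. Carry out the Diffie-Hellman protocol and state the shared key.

Chen sends A = g^x mod p = 13^7 mod 191.
13^1 ≡ 13 (mod 191)
13^2 = (13^1)^2 ≡ 13^2 = 169 ≡ 169 (mod 191)
13^4 = (13^2)^2 ≡ 169^2 = 28561 ≡ 102 (mod 191)
13^7 = 13^4 · 13^2 · 13^1 ≡ 102 · 169 · 13 ≡ 51 (mod 191).
So A = 51. Diego then computes K = A^y mod p = 51^19 mod 191.
51^1 ≡ 51 (mod 191)
51^2 = (51^1)^2 ≡ 51^2 = 2601 ≡ 118 (mod 191)
51^4 = (51^2)^2 ≡ 118^2 = 13924 ≡ 172 (mod 191)
51^8 = (51^4)^2 ≡ 172^2 = 29584 ≡ 170 (mod 191)
51^16 = (51^8)^2 ≡ 170^2 = 28900 ≡ 59 (mod 191)
51^19 = 51^16 · 51^2 · 51^1 ≡ 59 · 118 · 51 ≡ 184 (mod 191).

184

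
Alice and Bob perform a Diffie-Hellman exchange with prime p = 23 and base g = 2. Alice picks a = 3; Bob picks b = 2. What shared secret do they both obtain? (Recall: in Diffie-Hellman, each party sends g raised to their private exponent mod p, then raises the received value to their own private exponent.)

Bob sends B = g^b mod p = 2^2 mod 23.
2^1 ≡ 2 (mod 23)
2^2 = (2^1)^2 ≡ 2^2 = 4 ≡ 4 (mod 23)
So B = 4. Alice then computes K = B^a mod p = 4^3 mod 23.
4^1 ≡ 4 (mod 23)
4^2 = (4^1)^2 ≡ 4^2 = 16 ≡ 16 (mod 23)
4^3 = 4^2 · 4^1 ≡ 16 · 4 ≡ 18 (mod 23).

18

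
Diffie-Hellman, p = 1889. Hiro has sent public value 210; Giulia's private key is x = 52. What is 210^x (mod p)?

1482

Shared key K = 210^52 mod 1889.
210^1 ≡ 210 (mod 1889)
210^2 = (210^1)^2 ≡ 210^2 = 44100 ≡ 653 (mod 1889)
210^4 = (210^2)^2 ≡ 653^2 = 426409 ≡ 1384 (mod 1889)
210^8 = (210^4)^2 ≡ 1384^2 = 1915456 ≡ 10 (mod 1889)
210^16 = (210^8)^2 ≡ 10^2 = 100 ≡ 100 (mod 1889)
210^32 = (210^16)^2 ≡ 100^2 = 10000 ≡ 555 (mod 1889)
210^52 = 210^32 · 210^16 · 210^4 ≡ 555 · 100 · 1384 ≡ 1482 (mod 1889).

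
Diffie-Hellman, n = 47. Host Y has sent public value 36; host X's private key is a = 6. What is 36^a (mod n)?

37

Shared key K = 36^6 mod 47.
36^1 ≡ 36 (mod 47)
36^2 = (36^1)^2 ≡ 36^2 = 1296 ≡ 27 (mod 47)
36^4 = (36^2)^2 ≡ 27^2 = 729 ≡ 24 (mod 47)
36^6 = 36^4 · 36^2 ≡ 24 · 27 ≡ 37 (mod 47).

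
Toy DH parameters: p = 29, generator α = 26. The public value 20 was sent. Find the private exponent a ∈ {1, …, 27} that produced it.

Try successive powers of 26 modulo 29:
26^1 ≡ 26
26^2 ≡ 9
26^3 ≡ 2
26^4 ≡ 23
26^5 ≡ 18
26^6 ≡ 4
26^7 ≡ 17
26^8 ≡ 7
26^9 ≡ 8
26^10 ≡ 5
26^11 ≡ 14
26^12 ≡ 16
26^13 ≡ 10
26^14 ≡ 28
26^15 ≡ 3
26^16 ≡ 20
Found: a = 16.

16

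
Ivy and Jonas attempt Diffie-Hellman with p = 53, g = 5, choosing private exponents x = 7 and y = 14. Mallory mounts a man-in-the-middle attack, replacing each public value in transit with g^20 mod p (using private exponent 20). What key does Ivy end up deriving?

49

Ivy receives Mallory's public value M = 5^20 mod 53 instead of the honest one.
5^1 ≡ 5 (mod 53)
5^2 = (5^1)^2 ≡ 5^2 = 25 ≡ 25 (mod 53)
5^4 = (5^2)^2 ≡ 25^2 = 625 ≡ 42 (mod 53)
5^8 = (5^4)^2 ≡ 42^2 = 1764 ≡ 15 (mod 53)
5^16 = (5^8)^2 ≡ 15^2 = 225 ≡ 13 (mod 53)
5^20 = 5^16 · 5^4 ≡ 13 · 42 ≡ 16 (mod 53).
So M = 16. Ivy computes K = M^7 mod 53.
16^1 ≡ 16 (mod 53)
16^2 = (16^1)^2 ≡ 16^2 = 256 ≡ 44 (mod 53)
16^4 = (16^2)^2 ≡ 44^2 = 1936 ≡ 28 (mod 53)
16^7 = 16^4 · 16^2 · 16^1 ≡ 28 · 44 · 16 ≡ 49 (mod 53).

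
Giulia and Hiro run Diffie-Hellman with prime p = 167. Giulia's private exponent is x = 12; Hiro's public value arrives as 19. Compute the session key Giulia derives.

28

Shared key K = 19^12 mod 167.
19^1 ≡ 19 (mod 167)
19^2 = (19^1)^2 ≡ 19^2 = 361 ≡ 27 (mod 167)
19^4 = (19^2)^2 ≡ 27^2 = 729 ≡ 61 (mod 167)
19^8 = (19^4)^2 ≡ 61^2 = 3721 ≡ 47 (mod 167)
19^12 = 19^8 · 19^4 ≡ 47 · 61 ≡ 28 (mod 167).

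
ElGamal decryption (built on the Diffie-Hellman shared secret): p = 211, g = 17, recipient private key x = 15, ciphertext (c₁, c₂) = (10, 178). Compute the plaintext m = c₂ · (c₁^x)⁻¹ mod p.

33

Shared mask s = c₁^x mod p = 10^15 mod 211.
10^1 ≡ 10 (mod 211)
10^2 = (10^1)^2 ≡ 10^2 = 100 ≡ 100 (mod 211)
10^4 = (10^2)^2 ≡ 100^2 = 10000 ≡ 83 (mod 211)
10^8 = (10^4)^2 ≡ 83^2 = 6889 ≡ 137 (mod 211)
10^15 = 10^8 · 10^4 · 10^2 · 10^1 ≡ 137 · 83 · 100 · 10 ≡ 210 (mod 211).
So s = 210; s⁻¹ ≡ 210 (mod 211).
m = c₂ · s⁻¹ mod 211 = 178 · 210 mod 211 = 33.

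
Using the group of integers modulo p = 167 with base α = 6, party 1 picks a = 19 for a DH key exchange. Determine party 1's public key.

Public value = 6^19 mod 167.
6^1 ≡ 6 (mod 167)
6^2 = (6^1)^2 ≡ 6^2 = 36 ≡ 36 (mod 167)
6^4 = (6^2)^2 ≡ 36^2 = 1296 ≡ 127 (mod 167)
6^8 = (6^4)^2 ≡ 127^2 = 16129 ≡ 97 (mod 167)
6^16 = (6^8)^2 ≡ 97^2 = 9409 ≡ 57 (mod 167)
6^19 = 6^16 · 6^2 · 6^1 ≡ 57 · 36 · 6 ≡ 121 (mod 167).

121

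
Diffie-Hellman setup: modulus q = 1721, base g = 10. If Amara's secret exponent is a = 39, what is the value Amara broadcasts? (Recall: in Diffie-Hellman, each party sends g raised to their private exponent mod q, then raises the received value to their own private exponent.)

640

Public value = 10^39 mod 1721.
10^1 ≡ 10 (mod 1721)
10^2 = (10^1)^2 ≡ 10^2 = 100 ≡ 100 (mod 1721)
10^4 = (10^2)^2 ≡ 100^2 = 10000 ≡ 1395 (mod 1721)
10^8 = (10^4)^2 ≡ 1395^2 = 1946025 ≡ 1295 (mod 1721)
10^16 = (10^8)^2 ≡ 1295^2 = 1677025 ≡ 771 (mod 1721)
10^32 = (10^16)^2 ≡ 771^2 = 594441 ≡ 696 (mod 1721)
10^39 = 10^32 · 10^4 · 10^2 · 10^1 ≡ 696 · 1395 · 100 · 10 ≡ 640 (mod 1721).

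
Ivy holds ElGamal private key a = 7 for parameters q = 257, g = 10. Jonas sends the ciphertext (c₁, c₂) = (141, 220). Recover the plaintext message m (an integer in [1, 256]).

Shared mask s = c₁^a mod q = 141^7 mod 257.
141^1 ≡ 141 (mod 257)
141^2 = (141^1)^2 ≡ 141^2 = 19881 ≡ 92 (mod 257)
141^4 = (141^2)^2 ≡ 92^2 = 8464 ≡ 240 (mod 257)
141^7 = 141^4 · 141^2 · 141^1 ≡ 240 · 92 · 141 ≡ 239 (mod 257).
So s = 239; s⁻¹ ≡ 157 (mod 257).
m = c₂ · s⁻¹ mod 257 = 220 · 157 mod 257 = 102.

102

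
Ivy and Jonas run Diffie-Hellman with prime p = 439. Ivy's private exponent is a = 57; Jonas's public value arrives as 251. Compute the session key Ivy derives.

Shared key K = 251^57 mod 439.
251^1 ≡ 251 (mod 439)
251^2 = (251^1)^2 ≡ 251^2 = 63001 ≡ 224 (mod 439)
251^4 = (251^2)^2 ≡ 224^2 = 50176 ≡ 130 (mod 439)
251^8 = (251^4)^2 ≡ 130^2 = 16900 ≡ 218 (mod 439)
251^16 = (251^8)^2 ≡ 218^2 = 47524 ≡ 112 (mod 439)
251^32 = (251^16)^2 ≡ 112^2 = 12544 ≡ 252 (mod 439)
251^57 = 251^32 · 251^16 · 251^8 · 251^1 ≡ 252 · 112 · 218 · 251 ≡ 98 (mod 439).

98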